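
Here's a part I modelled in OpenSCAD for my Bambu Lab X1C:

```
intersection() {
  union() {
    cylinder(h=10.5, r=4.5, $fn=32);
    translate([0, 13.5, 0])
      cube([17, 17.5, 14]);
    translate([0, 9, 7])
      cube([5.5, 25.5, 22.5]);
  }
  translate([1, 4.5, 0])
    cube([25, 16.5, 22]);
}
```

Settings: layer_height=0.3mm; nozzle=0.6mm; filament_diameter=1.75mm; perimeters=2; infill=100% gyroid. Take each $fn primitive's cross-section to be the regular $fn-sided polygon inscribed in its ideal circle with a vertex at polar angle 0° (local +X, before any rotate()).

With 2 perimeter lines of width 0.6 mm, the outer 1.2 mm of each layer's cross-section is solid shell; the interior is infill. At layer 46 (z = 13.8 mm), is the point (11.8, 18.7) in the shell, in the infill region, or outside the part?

At z = 13.8 mm: the cylinder is not intersected at this z (z outside [0, 10.5]); the 17×17.5 cube at (0, 13.5) contributes its full rectangle; the cube at (0, 9) (footprint 5.5×25.5) is included at this height; Combining (union): the regions partially overlap (shared area 96.25 mm²), so overlapping operands fuse into one piece — 1 connected region; the cube at (1, 4.5) is present — its section is the full 25×16.5 rectangle; Keeping only the common overlap: the 25×16.5 cube at (1, 4.5) partially overlaps the result so far; clipping to the common part keeps 140.25 mm² — 1 connected region. Overall, the cross-section is a single solid region. The nearest boundary edge runs (1.00, 21.00)→(17.00, 21.00); distance from the point to it = 2.30 mm. The point is inside the cross-section and 2.30 mm from the nearest boundary — more than the 1.2 mm shell width (2 × 0.6), so it's in the infill interior.

infill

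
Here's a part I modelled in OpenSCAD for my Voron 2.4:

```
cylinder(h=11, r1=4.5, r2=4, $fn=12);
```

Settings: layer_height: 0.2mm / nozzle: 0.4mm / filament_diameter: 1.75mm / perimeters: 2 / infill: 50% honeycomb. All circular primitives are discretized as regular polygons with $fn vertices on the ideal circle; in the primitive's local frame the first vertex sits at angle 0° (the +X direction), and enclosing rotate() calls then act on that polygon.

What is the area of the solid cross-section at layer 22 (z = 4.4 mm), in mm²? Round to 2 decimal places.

At z = 4.4 mm: the cone: at t=0.400 of its height the radius interpolates to r₁+(r₂−r₁)t = 4.300, giving a regular 12-gon of that circumradius (area = (12/2)·4.300²·sin(360°/12) = 55.47 mm²). Overall, the cross-section is a single solid region. Net area = 55.47 mm².

55.47 mm²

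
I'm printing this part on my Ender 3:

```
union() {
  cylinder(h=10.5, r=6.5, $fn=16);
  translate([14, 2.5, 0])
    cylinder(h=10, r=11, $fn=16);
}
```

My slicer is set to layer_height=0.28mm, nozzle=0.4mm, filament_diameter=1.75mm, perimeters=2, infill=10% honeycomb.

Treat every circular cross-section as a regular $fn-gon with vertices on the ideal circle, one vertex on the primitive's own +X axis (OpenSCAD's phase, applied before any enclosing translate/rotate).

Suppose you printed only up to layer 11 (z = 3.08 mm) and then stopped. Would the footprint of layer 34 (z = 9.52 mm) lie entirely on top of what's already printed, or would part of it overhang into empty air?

Compare the two slices. At z = 3.08: the r=6.5 cylinder gives a regular 16-gon of circumradius 6.5 (constant along its height) (area = (16/2)·6.500²·sin(360°/16) = 129.35 mm²); the cylinder at (14, 2.5): section is a regular 16-gon, circumradius r=11 (area = (16/2)·11.000²·sin(360°/16) = 370.44 mm²); Taking the union: the regions partially overlap — summed areas 499.78 mm² minus the doubly-counted overlap 19.41 mm² gives 480.38 mm² — area = 480.38 mm². At z = 9.52: the cylinder: section is a regular 16-gon, circumradius r=6.5 (area = (16/2)·6.500²·sin(360°/16) = 129.35 mm²); the r=11 cylinder at (14, 2.5) contributes a regular 16-gon of circumradius 11 (area = (16/2)·11.000²·sin(360°/16) = 370.44 mm²); Combining (union): the regions partially overlap — summed areas 499.78 mm² minus the doubly-counted overlap 19.41 mm² gives 480.38 mm² — area = 480.38 mm². Checking containment: the cross-section at z = 9.52 is a subset of the cross-section at z = 3.08.

entirely on top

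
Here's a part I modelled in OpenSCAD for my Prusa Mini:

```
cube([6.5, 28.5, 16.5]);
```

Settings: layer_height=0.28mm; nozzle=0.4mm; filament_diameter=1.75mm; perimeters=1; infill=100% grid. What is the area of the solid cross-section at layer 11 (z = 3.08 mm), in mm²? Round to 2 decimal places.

At z = 3.08 mm: the cube is present — its section is the full 6.5×28.5 rectangle (area 185.25 mm²). Overall, the cross-section is a single solid region. Net area = 185.25 mm².

185.25 mm²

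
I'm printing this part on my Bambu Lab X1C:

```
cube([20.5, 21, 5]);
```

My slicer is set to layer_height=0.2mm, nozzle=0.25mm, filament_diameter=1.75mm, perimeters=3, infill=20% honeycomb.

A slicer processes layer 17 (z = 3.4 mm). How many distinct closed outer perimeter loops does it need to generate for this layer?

At z = 3.4 mm: the cube (footprint 20.5×21) is included at this height. The result has 1 disconnected region.

1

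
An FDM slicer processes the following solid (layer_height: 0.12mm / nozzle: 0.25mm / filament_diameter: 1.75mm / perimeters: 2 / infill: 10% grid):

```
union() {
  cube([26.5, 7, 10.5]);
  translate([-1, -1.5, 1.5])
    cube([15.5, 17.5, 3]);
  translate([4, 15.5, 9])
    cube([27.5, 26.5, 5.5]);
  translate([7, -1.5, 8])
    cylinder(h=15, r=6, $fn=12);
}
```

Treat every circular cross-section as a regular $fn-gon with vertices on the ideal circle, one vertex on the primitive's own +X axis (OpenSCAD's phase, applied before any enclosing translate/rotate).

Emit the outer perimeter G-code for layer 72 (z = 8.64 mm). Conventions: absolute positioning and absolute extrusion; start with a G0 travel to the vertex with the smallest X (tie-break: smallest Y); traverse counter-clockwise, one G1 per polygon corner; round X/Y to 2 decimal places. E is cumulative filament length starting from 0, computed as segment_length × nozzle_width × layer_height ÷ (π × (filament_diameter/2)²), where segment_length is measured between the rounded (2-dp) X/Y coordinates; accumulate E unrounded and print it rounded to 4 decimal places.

At z = 8.64 mm: the cube is present — its section is the full 26.5×7 rectangle; the cube at (-1, -1.5) does not reach this height (z outside [1.5, 4.5]); the cube at (4, 15.5) does not reach this height (z outside [9, 14.5]); the r=6 cylinder at (7, -1.5) gives a regular 12-gon of circumradius 6 (constant along its height); Merging all regions: the regions partially overlap (shared area 36.60 mm²), so overlapping operands fuse into one piece — 1 connected region. The outline is a single polygon with 13 vertices. Extrusion per mm of travel: 0.25 × 0.12 / (π × 0.875²) = 0.012473. Accumulating E over each segment gives final E = 0.9672.

G0 X0.00 Y0.00 Z8.64
G1 X1.40 Y0.00 E0.0175
G1 X1.00 Y-1.50 E0.0368
G1 X1.80 Y-4.50 E0.0755
G1 X4.00 Y-6.70 E0.1144
G1 X7.00 Y-7.50 E0.1531
G1 X10.00 Y-6.70 E0.1918
G1 X12.20 Y-4.50 E0.2306
G1 X13.00 Y-1.50 E0.2693
G1 X12.60 Y0.00 E0.2887
G1 X26.50 Y0.00 E0.4621
G1 X26.50 Y7.00 E0.5494
G1 X0.00 Y7.00 E0.8799
G1 X0.00 Y0.00 E0.9672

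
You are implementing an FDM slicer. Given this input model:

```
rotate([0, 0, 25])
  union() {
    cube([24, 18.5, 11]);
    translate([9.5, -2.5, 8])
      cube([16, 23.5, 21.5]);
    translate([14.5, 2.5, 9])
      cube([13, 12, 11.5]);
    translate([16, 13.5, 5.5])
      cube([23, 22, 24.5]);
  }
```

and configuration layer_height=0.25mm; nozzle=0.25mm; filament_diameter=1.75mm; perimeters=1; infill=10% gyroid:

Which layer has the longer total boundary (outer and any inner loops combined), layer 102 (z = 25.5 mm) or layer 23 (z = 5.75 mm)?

layer 23 (z = 5.75 mm)

Layer 102 (z = 25.5): the cube does not reach this height (z outside [0, 11]); the 16×23.5 cube at (9.5, -2.5) contributes its full rectangle (perimeter 79.00 mm); the cube at (14.5, 2.5) is absent (z outside [9, 20.5]); the cube at (16, 13.5) (footprint 23×22) is included at this height (perimeter 90.00 mm); Taking the union: the regions partially overlap (shared area 71.25 mm²), so the edge portions inside another operand are dropped and the merged outline is re-measured after clipping — boundary = 135.00 mm; (whole slice rotated 25° about Z — lengths, areas and connectivity unchanged). So its perimeter = 135.00 mm. Layer 23 (z = 5.75): the 24×18.5 cube contributes its full rectangle (perimeter 85.00 mm); the cube at (9.5, -2.5) is not intersected at this z (z outside [8, 29.5]); the cube at (14.5, 2.5) does not reach this height (z outside [9, 20.5]); the cube at (16, 13.5) is present — its section is the full 23×22 rectangle (perimeter 90.00 mm); Combining (union): the regions partially overlap (shared area 40.00 mm²), so the edge portions inside another operand are dropped and the merged outline is re-measured after clipping — boundary = 149.00 mm; (whole slice rotated 25° about Z — lengths, areas and connectivity unchanged). So its perimeter = 149.00 mm. Layer 23 is larger (149.00 vs 135.00 mm).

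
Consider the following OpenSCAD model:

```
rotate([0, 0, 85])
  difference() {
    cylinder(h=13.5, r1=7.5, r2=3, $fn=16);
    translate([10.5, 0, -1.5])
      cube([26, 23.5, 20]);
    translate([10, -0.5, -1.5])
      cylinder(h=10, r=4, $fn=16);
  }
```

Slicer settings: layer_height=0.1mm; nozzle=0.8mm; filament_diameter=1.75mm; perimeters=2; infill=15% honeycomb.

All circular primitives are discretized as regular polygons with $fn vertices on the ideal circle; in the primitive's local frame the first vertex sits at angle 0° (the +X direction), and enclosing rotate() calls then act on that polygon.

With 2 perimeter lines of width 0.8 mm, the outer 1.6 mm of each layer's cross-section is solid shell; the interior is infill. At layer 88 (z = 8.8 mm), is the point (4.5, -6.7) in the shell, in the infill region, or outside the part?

At z = 8.8 mm: the cone contributes a regular 16-gon of circumradius 4.567 (interpolated between r1=7.5 and r2=3 at t=0.652); the 26×23.5 cube at (10.5, 0) contributes its full rectangle; the cylinder at (10, -0.5) does not reach this height (z outside [-1.5, 8.5]); After the difference (first − rest): starting from the cone, the 26×23.5 cube at (10.5, 0) misses the remaining region (no effect) — 1 connected region; (whole slice rotated 85° about Z — lengths, areas and connectivity unchanged). Overall, the cross-section is a single solid region. Undo the 85° rotation: the query point maps to (-6.282, -5.067) in the un-rotated model frame. The nearest boundary edge runs (-3.23, -3.23)→(-4.22, -1.75); distance from the point to it = 3.56 mm. The point is not inside any of the regions above, so it lies outside the cross-section (3.56 mm from the nearest boundary).

outside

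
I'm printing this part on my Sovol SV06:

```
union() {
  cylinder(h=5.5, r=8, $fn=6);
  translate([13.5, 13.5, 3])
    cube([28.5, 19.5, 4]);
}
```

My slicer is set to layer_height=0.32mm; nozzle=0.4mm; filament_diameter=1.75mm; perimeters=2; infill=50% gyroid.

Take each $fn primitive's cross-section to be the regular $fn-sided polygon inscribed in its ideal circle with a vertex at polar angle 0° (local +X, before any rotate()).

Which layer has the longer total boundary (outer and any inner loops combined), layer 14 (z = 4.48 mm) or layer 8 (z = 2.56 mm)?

layer 14 (z = 4.48 mm)

Layer 14 (z = 4.48): the cylinder: section is a regular 6-gon, circumradius r=8 (perimeter = 2·6·8.000·sin(180°/6) = 48.00 mm); the 28.5×19.5 cube at (13.5, 13.5) contributes its full rectangle (perimeter 96.00 mm); Combining (union): the 2 present regions are separate (no shared area or edge), so areas and boundary lengths simply add and each stays a separate island — boundary = 144.00 mm. So its perimeter = 144.00 mm. Layer 8 (z = 2.56): the cylinder: section is a regular 6-gon, circumradius r=8 (perimeter = 2·6·8.000·sin(180°/6) = 48.00 mm); the cube at (13.5, 13.5) is not intersected at this z (z outside [3, 7]); Combining (union): only the r=8 cylinder is present, so the union is just that shape — boundary = 48.00 mm. So its perimeter = 48.00 mm. Layer 14 is larger (144.00 vs 48.00 mm).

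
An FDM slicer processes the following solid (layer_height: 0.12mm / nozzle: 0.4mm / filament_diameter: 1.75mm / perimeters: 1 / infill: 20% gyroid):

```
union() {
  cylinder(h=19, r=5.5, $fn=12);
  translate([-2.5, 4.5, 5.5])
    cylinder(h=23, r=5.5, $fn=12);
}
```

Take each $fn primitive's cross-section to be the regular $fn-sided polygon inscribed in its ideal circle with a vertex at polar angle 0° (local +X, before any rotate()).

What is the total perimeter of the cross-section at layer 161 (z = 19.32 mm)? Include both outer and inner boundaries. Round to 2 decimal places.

34.16 mm

At z = 19.32 mm: the cylinder does not reach this height (z outside [0, 19]); the r=5.5 cylinder at (-2.5, 4.5) contributes a regular 12-gon of circumradius 5.5 (perimeter = 2·12·5.500·sin(180°/12) = 34.16 mm); Combining (union): only the r=5.5 cylinder at (-2.5, 4.5) is present, so the union is just that shape — boundary = 34.16 mm. Overall, the cross-section is a single solid region. Total boundary length (outer) = 34.16 mm.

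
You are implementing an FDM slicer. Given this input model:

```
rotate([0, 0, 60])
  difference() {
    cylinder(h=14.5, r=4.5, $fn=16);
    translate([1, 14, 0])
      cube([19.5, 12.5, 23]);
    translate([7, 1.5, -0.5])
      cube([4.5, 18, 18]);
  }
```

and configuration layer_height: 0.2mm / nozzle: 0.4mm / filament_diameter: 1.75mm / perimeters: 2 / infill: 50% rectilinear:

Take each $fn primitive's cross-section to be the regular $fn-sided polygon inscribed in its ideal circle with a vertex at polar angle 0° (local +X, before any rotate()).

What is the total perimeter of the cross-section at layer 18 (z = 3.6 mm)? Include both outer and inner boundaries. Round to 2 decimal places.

At z = 3.6 mm: the r=4.5 cylinder contributes a regular 16-gon of circumradius 4.5 (perimeter = 2·16·4.500·sin(180°/16) = 28.09 mm); the cube at (1, 14) (footprint 19.5×12.5) is included at this height (perimeter 64.00 mm); the cube at (7, 1.5) is present — its section is the full 4.5×18 rectangle (perimeter 45.00 mm); After the difference (first − rest): starting from the r=4.5 cylinder, the 19.5×12.5 cube at (1, 14) misses the remaining region (no effect); the 4.5×18 cube at (7, 1.5) misses the remaining region (no effect) — boundary = 28.09 mm; (rotated 60° about Z; rotation is an isometry so areas/perimeters/island counts are preserved). Overall, the cross-section is a single solid region. Total boundary length (outer) = 28.09 mm.

28.09 mm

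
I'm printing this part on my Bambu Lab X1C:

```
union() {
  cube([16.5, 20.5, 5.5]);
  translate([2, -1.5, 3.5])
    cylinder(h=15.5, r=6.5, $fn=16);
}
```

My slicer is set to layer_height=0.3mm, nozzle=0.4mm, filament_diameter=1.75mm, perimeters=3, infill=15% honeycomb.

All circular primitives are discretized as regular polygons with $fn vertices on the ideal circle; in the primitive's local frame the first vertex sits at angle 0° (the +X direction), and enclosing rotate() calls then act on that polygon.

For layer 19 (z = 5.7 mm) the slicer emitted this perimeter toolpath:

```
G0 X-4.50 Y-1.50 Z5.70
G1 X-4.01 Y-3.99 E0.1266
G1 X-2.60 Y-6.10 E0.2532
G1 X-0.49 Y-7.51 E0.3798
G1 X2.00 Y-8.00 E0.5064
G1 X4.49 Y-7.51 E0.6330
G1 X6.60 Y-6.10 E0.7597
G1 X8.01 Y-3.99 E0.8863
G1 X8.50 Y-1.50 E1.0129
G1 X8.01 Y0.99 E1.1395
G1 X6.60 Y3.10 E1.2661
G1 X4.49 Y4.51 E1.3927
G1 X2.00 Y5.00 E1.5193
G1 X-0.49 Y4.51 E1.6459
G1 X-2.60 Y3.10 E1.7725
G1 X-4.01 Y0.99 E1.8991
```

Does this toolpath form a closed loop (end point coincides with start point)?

no

Start point (G0): (-4.50, -1.50). End point (last G1): the path does not return to the start — open.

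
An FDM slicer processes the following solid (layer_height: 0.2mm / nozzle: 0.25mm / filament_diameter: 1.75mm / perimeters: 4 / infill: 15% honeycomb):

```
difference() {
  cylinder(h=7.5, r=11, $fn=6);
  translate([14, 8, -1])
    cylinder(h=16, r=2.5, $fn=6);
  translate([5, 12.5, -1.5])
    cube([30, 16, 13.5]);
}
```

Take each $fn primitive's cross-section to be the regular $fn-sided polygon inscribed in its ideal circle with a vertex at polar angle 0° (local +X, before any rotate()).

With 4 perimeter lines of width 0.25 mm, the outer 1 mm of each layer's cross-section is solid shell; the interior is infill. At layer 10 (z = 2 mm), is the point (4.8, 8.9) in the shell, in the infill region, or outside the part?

At z = 2 mm: the cylinder: section is a regular 6-gon, circumradius r=11; the cylinder at (14, 8): section is a regular 6-gon, circumradius r=2.5; the cube at (5, 12.5) (footprint 30×16) is included at this height; Taking the first minus the rest: starting from the r=11 cylinder, the r=2.5 cylinder at (14, 8) misses the remaining region (no effect); the 30×16 cube at (5, 12.5) misses the remaining region (no effect) — 1 connected region. Overall, the cross-section is a single solid region. The nearest boundary edge runs (-5.50, 9.53)→(5.50, 9.53); distance from the point to it = 0.63 mm. The point is inside the cross-section, 0.63 mm from the nearest boundary — within the 1 mm shell band (4 × 0.25).

shell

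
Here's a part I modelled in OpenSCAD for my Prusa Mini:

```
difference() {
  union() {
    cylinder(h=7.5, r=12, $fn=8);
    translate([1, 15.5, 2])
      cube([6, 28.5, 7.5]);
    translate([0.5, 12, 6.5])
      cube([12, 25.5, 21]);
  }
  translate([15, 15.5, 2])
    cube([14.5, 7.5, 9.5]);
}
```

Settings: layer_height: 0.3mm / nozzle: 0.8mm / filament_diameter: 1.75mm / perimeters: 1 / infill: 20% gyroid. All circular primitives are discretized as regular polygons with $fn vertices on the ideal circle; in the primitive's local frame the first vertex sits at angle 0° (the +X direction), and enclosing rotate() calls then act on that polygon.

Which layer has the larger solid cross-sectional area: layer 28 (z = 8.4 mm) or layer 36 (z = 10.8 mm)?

layer 28 (z = 8.4 mm)

Layer 28 (z = 8.4): the cylinder is absent (z outside [0, 7.5]); the 6×28.5 cube at (1, 15.5) contributes its full rectangle (area 171.00 mm²); the cube at (0.5, 12) (footprint 12×25.5) is included at this height (area 306.00 mm²); Merging all regions: the regions partially overlap — summed areas 477.00 mm² minus the doubly-counted overlap 132.00 mm² gives 345.00 mm² — area = 345.00 mm²; the cube at (15, 15.5) (footprint 14.5×7.5) is included at this height (area 108.75 mm²); Taking the first minus the rest: starting from the result so far (345.00 mm²), the 14.5×7.5 cube at (15, 15.5) misses the remaining region (no effect) — area = 345.00 mm². So its area = 345.00 mm². Layer 36 (z = 10.8): the cylinder is absent (z outside [0, 7.5]); the cube at (1, 15.5) is absent (z outside [2, 9.5]); the cube at (0.5, 12) is present — its section is the full 12×25.5 rectangle (area 306.00 mm²); Taking the union: only the 12×25.5 cube at (0.5, 12) is present, so the union is just that shape — area = 306.00 mm²; the cube at (15, 15.5) is present — its section is the full 14.5×7.5 rectangle (area 108.75 mm²); Taking the first minus the rest: starting from the result so far (306.00 mm²), the 14.5×7.5 cube at (15, 15.5) misses the remaining region (no effect) — area = 306.00 mm². So its area = 306.00 mm². Layer 28 is larger (345.00 vs 306.00 mm²).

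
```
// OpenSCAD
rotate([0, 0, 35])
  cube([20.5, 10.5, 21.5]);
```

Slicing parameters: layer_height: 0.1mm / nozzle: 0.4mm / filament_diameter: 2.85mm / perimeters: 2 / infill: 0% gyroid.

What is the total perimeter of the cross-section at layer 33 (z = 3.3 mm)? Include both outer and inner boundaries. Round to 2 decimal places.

At z = 3.3 mm: the cube is present — its section is the full 20.5×10.5 rectangle (perimeter 62.00 mm); (rotated 35° about Z; rotation is an isometry so areas/perimeters/island counts are preserved). Overall, the cross-section is a single solid region. Total boundary length (outer) = 62.00 mm.

62.00 mm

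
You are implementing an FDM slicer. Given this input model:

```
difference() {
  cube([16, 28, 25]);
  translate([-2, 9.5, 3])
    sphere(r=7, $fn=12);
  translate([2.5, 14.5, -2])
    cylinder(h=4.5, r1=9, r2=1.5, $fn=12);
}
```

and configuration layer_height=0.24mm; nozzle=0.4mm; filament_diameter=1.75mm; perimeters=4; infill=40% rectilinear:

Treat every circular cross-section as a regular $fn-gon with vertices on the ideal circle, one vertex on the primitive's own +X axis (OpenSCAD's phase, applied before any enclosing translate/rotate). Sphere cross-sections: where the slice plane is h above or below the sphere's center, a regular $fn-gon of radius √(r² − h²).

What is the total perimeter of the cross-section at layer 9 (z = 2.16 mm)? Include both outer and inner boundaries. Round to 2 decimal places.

95.28 mm

At z = 2.16 mm: the cube is present — its section is the full 16×28 rectangle (perimeter 88.00 mm); the sphere at (-2, 9.5): section is a regular 12-gon, circumradius = √(r²−h²) = √(7²−0.84²) = 6.949 (perimeter = 2·12·6.949·sin(180°/12) = 43.17 mm); the cone at (2.5, 14.5) (r1=9→r2=1.5) has section circumradius 2.067 here — a regular 12-gon (perimeter = 2·12·2.067·sin(180°/12) = 12.84 mm); Subtracting the remaining from the first: starting from the 16×28 cube, the r=7 sphere at (-2, 9.5) partially overlaps it — only the 45.72 mm² overlap (of its 144.88 mm²) is removed, clipping the outline; the cone at (2.5, 14.5) partially overlaps it — only the 6.51 mm² overlap (of its 12.81 mm²) is removed, clipping the outline — boundary = 95.28 mm. Overall, the cross-section is a single solid region. Total boundary length (outer) = 95.28 mm.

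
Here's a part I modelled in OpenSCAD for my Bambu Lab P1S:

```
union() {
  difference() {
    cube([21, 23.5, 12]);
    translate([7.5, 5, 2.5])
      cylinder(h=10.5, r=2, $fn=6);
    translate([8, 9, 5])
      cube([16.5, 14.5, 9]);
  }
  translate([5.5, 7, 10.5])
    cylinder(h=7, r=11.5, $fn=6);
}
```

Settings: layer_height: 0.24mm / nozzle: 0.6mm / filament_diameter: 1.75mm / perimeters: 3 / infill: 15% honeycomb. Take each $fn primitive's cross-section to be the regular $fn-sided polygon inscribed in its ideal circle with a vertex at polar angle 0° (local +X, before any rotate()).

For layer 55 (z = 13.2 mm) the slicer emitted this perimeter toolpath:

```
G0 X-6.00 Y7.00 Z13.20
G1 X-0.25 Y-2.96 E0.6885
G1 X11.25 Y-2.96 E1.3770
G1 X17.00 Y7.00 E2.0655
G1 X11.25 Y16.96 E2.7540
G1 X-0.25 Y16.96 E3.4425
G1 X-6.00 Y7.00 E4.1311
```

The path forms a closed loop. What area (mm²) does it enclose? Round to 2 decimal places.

343.62 mm²

Apply the shoelace formula to the sequence of (X, Y) vertices; enclosed area = 343.62 mm².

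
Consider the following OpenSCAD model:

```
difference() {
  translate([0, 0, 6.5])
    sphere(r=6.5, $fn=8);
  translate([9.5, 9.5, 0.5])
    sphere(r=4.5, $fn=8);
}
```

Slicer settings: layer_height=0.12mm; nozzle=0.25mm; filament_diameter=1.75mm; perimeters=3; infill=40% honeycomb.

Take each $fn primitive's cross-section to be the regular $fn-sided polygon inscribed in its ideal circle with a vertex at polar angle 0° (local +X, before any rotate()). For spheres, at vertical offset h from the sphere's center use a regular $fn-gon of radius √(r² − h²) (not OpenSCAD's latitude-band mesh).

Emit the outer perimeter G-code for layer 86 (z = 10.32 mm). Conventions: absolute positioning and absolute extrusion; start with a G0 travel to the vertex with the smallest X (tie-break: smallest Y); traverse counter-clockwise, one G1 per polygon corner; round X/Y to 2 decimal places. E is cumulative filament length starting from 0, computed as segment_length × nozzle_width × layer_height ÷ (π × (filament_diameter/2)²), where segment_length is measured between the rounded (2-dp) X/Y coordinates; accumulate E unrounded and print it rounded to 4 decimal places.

G0 X-5.26 Y0.00 Z10.32
G1 X-3.72 Y-3.72 E0.0502
G1 X0.00 Y-5.26 E0.1004
G1 X3.72 Y-3.72 E0.1506
G1 X5.26 Y0.00 E0.2009
G1 X3.72 Y3.72 E0.2511
G1 X0.00 Y5.26 E0.3013
G1 X-3.72 Y3.72 E0.3515
G1 X-5.26 Y0.00 E0.4017

At z = 10.32 mm: the sphere: section is a regular 8-gon, circumradius = √(r²−h²) = √(6.5²−3.82²) = 5.259; the sphere at (9.5, 9.5) is absent (|z−center|=9.820 > r=4.5); Taking the first minus the rest: none of the subtracted shapes is present at this height, so the r=6.5 sphere is unchanged — 1 connected region. The outline is a single polygon with 8 vertices. Extrusion per mm of travel: 0.25 × 0.12 / (π × 0.875²) = 0.012473. Accumulating E over each segment gives final E = 0.4017.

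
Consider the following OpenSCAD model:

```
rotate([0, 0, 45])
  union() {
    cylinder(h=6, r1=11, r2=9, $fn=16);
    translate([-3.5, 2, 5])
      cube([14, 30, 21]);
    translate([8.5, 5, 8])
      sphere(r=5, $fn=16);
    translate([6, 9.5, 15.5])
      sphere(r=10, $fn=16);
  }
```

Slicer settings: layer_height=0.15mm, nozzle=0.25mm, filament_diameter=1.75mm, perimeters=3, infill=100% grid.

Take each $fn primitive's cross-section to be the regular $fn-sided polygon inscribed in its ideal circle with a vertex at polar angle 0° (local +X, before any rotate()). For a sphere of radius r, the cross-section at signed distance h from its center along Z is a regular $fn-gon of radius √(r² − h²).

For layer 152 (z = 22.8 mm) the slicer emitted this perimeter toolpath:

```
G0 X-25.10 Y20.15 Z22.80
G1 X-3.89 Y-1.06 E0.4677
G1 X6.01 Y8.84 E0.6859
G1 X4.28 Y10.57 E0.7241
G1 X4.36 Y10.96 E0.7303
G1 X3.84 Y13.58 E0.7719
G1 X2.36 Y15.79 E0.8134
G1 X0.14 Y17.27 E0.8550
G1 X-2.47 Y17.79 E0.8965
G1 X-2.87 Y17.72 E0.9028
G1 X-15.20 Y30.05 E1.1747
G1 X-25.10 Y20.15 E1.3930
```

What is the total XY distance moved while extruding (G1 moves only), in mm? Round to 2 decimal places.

Sum the Euclidean lengths of each G1 segment: total = 89.35 mm.

89.35 mm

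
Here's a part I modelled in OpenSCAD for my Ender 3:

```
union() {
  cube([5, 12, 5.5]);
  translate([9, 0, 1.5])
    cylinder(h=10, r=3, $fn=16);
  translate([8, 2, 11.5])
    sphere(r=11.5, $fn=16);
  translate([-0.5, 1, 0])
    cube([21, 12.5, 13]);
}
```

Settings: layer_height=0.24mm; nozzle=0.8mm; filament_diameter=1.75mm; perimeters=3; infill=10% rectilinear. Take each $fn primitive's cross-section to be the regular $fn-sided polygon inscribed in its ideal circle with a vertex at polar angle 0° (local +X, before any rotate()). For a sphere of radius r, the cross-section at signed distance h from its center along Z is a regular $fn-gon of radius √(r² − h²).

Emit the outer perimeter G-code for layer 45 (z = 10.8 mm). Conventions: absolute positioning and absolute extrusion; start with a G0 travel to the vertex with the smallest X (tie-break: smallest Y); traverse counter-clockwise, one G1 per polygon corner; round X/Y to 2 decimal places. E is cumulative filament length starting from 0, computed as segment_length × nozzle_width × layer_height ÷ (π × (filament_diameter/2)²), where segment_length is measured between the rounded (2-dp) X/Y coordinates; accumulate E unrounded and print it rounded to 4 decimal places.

At z = 10.8 mm: the cube does not reach this height (z outside [0, 5.5]); the r=3 cylinder at (9, 0) contributes a regular 16-gon of circumradius 3; the r=11.5 sphere at (8, 2) slices to a regular 16-gon of circumradius 11.479 (√(r²−h²) with h=0.7 from center); the 21×12.5 cube at (-0.5, 1) contributes its full rectangle; Merging all regions: the regions partially overlap (shared area 234.64 mm²), so overlapping operands fuse into one piece — 1 connected region. The outline is a single polygon with 14 vertices. Extrusion per mm of travel: 0.8 × 0.24 / (π × 0.875²) = 0.079824. Accumulating E over each segment gives final E = 6.5256.

G0 X-3.48 Y2.00 Z10.80
G1 X-2.60 Y-2.39 E0.3574
G1 X-0.12 Y-6.12 E0.7149
G1 X3.61 Y-8.60 E1.0725
G1 X8.00 Y-9.48 E1.4299
G1 X12.39 Y-8.60 E1.7873
G1 X16.12 Y-6.12 E2.1448
G1 X18.60 Y-2.39 E2.5024
G1 X19.28 Y1.00 E2.7784
G1 X20.50 Y1.00 E2.8758
G1 X20.50 Y13.50 E3.8736
G1 X-0.50 Y13.50 E5.5499
G1 X-0.50 Y9.54 E5.8660
G1 X-2.60 Y6.39 E6.1682
G1 X-3.48 Y2.00 E6.5256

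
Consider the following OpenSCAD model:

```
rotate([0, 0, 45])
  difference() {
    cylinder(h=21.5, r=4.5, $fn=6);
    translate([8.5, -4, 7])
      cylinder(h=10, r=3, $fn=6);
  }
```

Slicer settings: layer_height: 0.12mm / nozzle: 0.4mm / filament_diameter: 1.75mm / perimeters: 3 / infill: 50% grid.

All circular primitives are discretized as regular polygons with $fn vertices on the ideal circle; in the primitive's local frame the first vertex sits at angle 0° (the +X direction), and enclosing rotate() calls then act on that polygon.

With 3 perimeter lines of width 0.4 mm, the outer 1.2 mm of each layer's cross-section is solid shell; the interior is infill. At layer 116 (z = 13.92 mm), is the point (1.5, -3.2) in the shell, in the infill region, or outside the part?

shell

At z = 13.92 mm: the cylinder: section is a regular 6-gon, circumradius r=4.5; the r=3 cylinder at (8.5, -4) gives a regular 6-gon of circumradius 3 (constant along its height); Subtracting the remaining from the first: starting from the r=4.5 cylinder, the r=3 cylinder at (8.5, -4) misses the remaining region (no effect) — 1 connected region; (rotated 45° about Z; rotation is an isometry so areas/perimeters/island counts are preserved). Overall, the cross-section is a single solid region. Undo the 45° rotation: the query point maps to (-1.202, -3.323) in the un-rotated model frame. The nearest boundary edge runs (2.25, -3.90)→(-2.25, -3.90); distance from the point to it = 0.57 mm. The point is inside the cross-section, 0.57 mm from the nearest boundary — within the 1.2 mm shell band (3 × 0.4).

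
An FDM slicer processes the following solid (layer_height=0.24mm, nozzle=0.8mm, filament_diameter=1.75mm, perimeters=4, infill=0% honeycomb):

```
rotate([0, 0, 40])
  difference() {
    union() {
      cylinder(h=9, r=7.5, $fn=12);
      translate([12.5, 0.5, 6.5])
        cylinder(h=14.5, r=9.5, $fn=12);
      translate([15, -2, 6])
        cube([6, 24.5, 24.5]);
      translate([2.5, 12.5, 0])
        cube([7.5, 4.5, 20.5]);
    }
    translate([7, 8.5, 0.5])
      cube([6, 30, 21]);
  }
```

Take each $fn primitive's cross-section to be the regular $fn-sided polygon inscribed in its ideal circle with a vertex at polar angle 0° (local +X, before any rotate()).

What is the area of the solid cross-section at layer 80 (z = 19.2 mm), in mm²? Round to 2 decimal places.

375.25 mm²

At z = 19.2 mm: the cylinder is not intersected at this z (z outside [0, 9]); the r=9.5 cylinder at (12.5, 0.5) contributes a regular 12-gon of circumradius 9.5 (area = (12/2)·9.500²·sin(360°/12) = 270.75 mm²); the cube at (15, -2) (footprint 6×24.5) is included at this height (area 147.00 mm²); the cube at (2.5, 12.5) is present — its section is the full 7.5×4.5 rectangle (area 33.75 mm²); Merging all regions: the regions partially overlap — summed areas 451.50 mm² minus the doubly-counted overlap 57.91 mm² gives 393.59 mm² — area = 393.59 mm²; the 6×30 cube at (7, 8.5) contributes its full rectangle (area 180.00 mm²); Taking the first minus the rest: starting from that combined region (393.59 mm²), the 6×30 cube at (7, 8.5) partially overlaps it — only the 18.34 mm² overlap (of its 180.00 mm²) is removed, clipping the outline — area = 375.25 mm²; (whole slice rotated 40° about Z — lengths, areas and connectivity unchanged). Overall, the cross-section has 2 separate islands. Net area = 375.25 mm².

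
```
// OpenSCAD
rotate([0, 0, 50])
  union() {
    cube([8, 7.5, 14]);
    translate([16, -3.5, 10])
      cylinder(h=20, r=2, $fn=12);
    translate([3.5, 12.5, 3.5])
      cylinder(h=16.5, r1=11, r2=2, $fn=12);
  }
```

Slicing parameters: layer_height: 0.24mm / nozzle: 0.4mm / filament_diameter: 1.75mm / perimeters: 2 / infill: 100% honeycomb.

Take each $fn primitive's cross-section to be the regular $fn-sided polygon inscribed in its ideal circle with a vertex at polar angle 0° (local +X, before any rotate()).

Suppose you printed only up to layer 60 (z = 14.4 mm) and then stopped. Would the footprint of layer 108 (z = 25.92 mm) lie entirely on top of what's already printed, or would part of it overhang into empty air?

entirely on top

Compare the two slices. At z = 14.4: the cube does not reach this height (z outside [0, 14]); the cylinder at (16, -3.5): section is a regular 12-gon, circumradius r=2 (area = (12/2)·2.000²·sin(360°/12) = 12.00 mm²); the cone at (3.5, 12.5): at t=0.661 of its height the radius interpolates to r₁+(r₂−r₁)t = 5.055, giving a regular 12-gon of that circumradius (area = (12/2)·5.055²·sin(360°/12) = 76.65 mm²); Combining (union): the 2 present regions are separate (no shared area or edge), so areas and boundary lengths simply add and each stays a separate island — area = 88.65 mm²; (whole slice rotated 50° about Z — lengths, areas and connectivity unchanged). At z = 25.92: the cube is not intersected at this z (z outside [0, 14]); the r=2 cylinder at (16, -3.5) gives a regular 12-gon of circumradius 2 (constant along its height) (area = (12/2)·2.000²·sin(360°/12) = 12.00 mm²); the cone at (3.5, 12.5) is not intersected at this z (z outside [3.5, 20]); Combining (union): only the r=2 cylinder at (16, -3.5) is present, so the union is just that shape — area = 12.00 mm²; (rotated 50° about Z; rotation is an isometry so areas/perimeters/island counts are preserved). Checking containment: the cross-section at z = 25.92 is a subset of the cross-section at z = 14.4.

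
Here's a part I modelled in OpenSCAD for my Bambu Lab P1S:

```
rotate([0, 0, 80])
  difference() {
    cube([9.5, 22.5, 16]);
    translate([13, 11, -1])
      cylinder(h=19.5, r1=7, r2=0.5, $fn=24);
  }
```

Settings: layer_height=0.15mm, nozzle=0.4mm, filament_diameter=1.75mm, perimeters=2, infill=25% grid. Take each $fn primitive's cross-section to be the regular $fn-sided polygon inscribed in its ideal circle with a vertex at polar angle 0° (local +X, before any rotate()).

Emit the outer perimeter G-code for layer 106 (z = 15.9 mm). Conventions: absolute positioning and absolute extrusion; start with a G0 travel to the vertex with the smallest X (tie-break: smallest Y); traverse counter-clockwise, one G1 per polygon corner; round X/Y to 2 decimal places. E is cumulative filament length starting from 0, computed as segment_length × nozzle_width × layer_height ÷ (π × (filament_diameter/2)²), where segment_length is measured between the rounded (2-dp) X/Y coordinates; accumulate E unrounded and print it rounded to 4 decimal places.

G0 X-22.16 Y3.91 Z15.90
G1 X0.00 Y0.00 E0.5613
G1 X1.65 Y9.36 E0.7984
G1 X-20.51 Y13.26 E1.3597
G1 X-22.16 Y3.91 E1.5965

At z = 15.9 mm: the 9.5×22.5 cube contributes its full rectangle; the cone at (13, 11) contributes a regular 24-gon of circumradius 1.367 (interpolated between r1=7 and r2=0.5 at t=0.867); Taking the first minus the rest: starting from the 9.5×22.5 cube, the cone at (13, 11) misses the remaining region (no effect) — 1 connected region; (rotated 80° about Z; rotation is an isometry so areas/perimeters/island counts are preserved). The outline is a single polygon with 4 vertices. Extrusion per mm of travel: 0.4 × 0.15 / (π × 0.875²) = 0.024945. Accumulating E over each segment gives final E = 1.5965.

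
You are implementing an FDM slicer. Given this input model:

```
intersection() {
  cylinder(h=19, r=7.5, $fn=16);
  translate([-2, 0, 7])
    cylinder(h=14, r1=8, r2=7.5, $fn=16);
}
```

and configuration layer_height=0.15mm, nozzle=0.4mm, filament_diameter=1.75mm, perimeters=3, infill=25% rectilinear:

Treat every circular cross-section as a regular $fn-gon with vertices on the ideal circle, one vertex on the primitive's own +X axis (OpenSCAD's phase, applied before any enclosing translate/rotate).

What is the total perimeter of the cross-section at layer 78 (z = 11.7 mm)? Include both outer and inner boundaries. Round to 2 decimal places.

At z = 11.7 mm: the cylinder: section is a regular 16-gon, circumradius r=7.5 (perimeter = 2·16·7.500·sin(180°/16) = 46.82 mm); the cone at (-2, 0) contributes a regular 16-gon of circumradius 7.832 (interpolated between r1=8 and r2=7.5 at t=0.336) (perimeter = 2·16·7.832·sin(180°/16) = 48.90 mm); Taking the intersection: the cone at (-2, 0) partially overlaps the r=7.5 cylinder; clipping to the common part keeps 149.46 mm² — boundary = 43.78 mm. Overall, the cross-section is a single solid region. Total boundary length (outer) = 43.78 mm.

43.78 mm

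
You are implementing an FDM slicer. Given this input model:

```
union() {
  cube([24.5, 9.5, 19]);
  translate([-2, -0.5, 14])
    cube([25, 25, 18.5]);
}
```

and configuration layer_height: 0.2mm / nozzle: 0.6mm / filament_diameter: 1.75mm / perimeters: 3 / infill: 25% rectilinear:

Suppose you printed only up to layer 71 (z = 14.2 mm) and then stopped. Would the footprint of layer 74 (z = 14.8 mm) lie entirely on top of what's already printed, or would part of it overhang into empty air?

Compare the two slices. At z = 14.2: the cube is present — its section is the full 24.5×9.5 rectangle (area 232.75 mm²); the cube at (-2, -0.5) (footprint 25×25) is included at this height (area 625.00 mm²); Taking the union: the regions partially overlap — summed areas 857.75 mm² minus the doubly-counted overlap 218.50 mm² gives 639.25 mm² — area = 639.25 mm². At z = 14.8: the 24.5×9.5 cube contributes its full rectangle (area 232.75 mm²); the 25×25 cube at (-2, -0.5) contributes its full rectangle (area 625.00 mm²); Taking the union: the regions partially overlap — summed areas 857.75 mm² minus the doubly-counted overlap 218.50 mm² gives 639.25 mm² — area = 639.25 mm². Checking containment: the cross-section at z = 14.8 is a subset of the cross-section at z = 14.2.

entirely on top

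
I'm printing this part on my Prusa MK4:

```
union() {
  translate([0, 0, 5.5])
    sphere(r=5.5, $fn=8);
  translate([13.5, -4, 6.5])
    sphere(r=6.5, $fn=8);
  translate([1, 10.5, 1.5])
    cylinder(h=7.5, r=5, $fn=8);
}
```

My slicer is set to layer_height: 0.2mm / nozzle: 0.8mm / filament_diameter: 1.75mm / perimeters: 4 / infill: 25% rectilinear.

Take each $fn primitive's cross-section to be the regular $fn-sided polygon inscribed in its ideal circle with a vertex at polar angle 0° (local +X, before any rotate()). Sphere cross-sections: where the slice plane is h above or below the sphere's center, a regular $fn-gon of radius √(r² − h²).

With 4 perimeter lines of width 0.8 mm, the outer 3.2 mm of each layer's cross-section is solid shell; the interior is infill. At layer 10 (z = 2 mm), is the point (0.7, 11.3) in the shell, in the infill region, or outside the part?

infill

At z = 2 mm: the r=5.5 sphere slices to a regular 8-gon of circumradius 4.243 (√(r²−h²) with h=3.5 from center); the r=6.5 sphere at (13.5, -4) slices to a regular 8-gon of circumradius 4.690 (√(r²−h²) with h=4.5 from center); the r=5 cylinder at (1, 10.5) gives a regular 8-gon of circumradius 5 (constant along its height); Merging all regions: the 3 present regions are separate (no shared area or edge), so areas and boundary lengths simply add and each stays a separate island — 3 connected regions. Overall, the cross-section has 3 separate islands. The nearest boundary edge runs (-2.54, 14.04)→(1.00, 15.50); distance from the point to it = 3.77 mm. (Shell/infill is judged within the island containing the point — the largest one.) The point is inside the cross-section and 3.77 mm from the nearest boundary — more than the 3.2 mm shell width (4 × 0.8), so it's in the infill interior.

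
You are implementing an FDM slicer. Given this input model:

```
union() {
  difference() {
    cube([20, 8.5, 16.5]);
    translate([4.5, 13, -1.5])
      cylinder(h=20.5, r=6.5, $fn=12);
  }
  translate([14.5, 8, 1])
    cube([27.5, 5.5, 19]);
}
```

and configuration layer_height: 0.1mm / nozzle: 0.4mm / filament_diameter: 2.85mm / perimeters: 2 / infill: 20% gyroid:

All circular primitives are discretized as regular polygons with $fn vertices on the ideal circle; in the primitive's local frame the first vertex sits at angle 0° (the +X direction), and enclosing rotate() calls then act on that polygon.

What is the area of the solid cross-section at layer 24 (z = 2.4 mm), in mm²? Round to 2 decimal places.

307.06 mm²

At z = 2.4 mm: the 20×8.5 cube contributes its full rectangle (area 170.00 mm²); the r=6.5 cylinder at (4.5, 13) contributes a regular 12-gon of circumradius 6.5 (area = (12/2)·6.500²·sin(360°/12) = 126.75 mm²); After the difference (first − rest): starting from the 20×8.5 cube (170.00 mm²), the r=6.5 cylinder at (4.5, 13) partially overlaps it — only the 11.44 mm² overlap (of its 126.75 mm²) is removed, clipping the outline — area = 158.56 mm²; the cube at (14.5, 8) (footprint 27.5×5.5) is included at this height (area 151.25 mm²); Combining (union): the regions partially overlap — summed areas 309.81 mm² minus the doubly-counted overlap 2.75 mm² gives 307.06 mm² — area = 307.06 mm². Overall, the cross-section is a single solid region. Net area = 307.06 mm².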